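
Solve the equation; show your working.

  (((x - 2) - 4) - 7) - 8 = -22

Step 1. [(((x - 2) - 4) - 7) - 8 = -22] -8 is outermost — add 8 both sides, so sub: ((x - 2) - 4) - 7 = -14.
Step 2. [((x - 2) - 4) - 7 = -14] 7 comes off first (add 7). So sub: (x - 2) - 4 = -7.
Step 3. [(x - 2) - 4 = -7] 4 comes off first (add 4), so sub: x - 2 = -3.
Step 4. [x - 2 = -3] the outer -2 inverts by adding 2. So sub: x = -1.

Answer: x ∈ {-1}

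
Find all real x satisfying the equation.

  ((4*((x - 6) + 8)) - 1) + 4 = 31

Step 1. [((4*((x - 6) + 8)) - 1) + 4 = 31] subtract 4: x sits inside (… + 4). So sub: (4*((x - 6) + 8)) - 1 = 27.
Step 2. [(4*((x - 6) + 8)) - 1 = 27] 1 comes off first (add 1) ⇒ sub: 4*((x - 6) + 8) = 28.
Step 3. [4*((x - 6) + 8) = 28] LHS = 4·(…); ÷4 both sides, so div: (x - 6) + 8 = 7.
Step 4. [(x - 6) + 8 = 7] +8 is outermost — subtract 8 both sides. So sub: x - 6 = -1.
Step 5. [x - 6 = -1] -6 is outermost — add 6 both sides, so sub: x = 5.

Answer: x ∈ {5}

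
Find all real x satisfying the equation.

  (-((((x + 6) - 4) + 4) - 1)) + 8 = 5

Step 1. [(-((((x + 6) - 4) + 4) - 1)) + 8 = 5] peel the +8: subtract 8 from each side, so sub: -((((x + 6) - 4) + 4) - 1) = -3.
Step 2. [-((((x + 6) - 4) + 4) - 1) = -3] flip signs both sides, so neg: (((x + 6) - 4) + 4) - 1 = 3.
Step 3. [(((x + 6) - 4) + 4) - 1 = 3] the outer -1 inverts by adding 1, so sub: ((x + 6) - 4) + 4 = 4.
Step 4. [((x + 6) - 4) + 4 = 4] the outer +4 inverts by subtracting 4, so sub: (x + 6) - 4 = 0.
Step 5. [(x + 6) - 4 = 0] add 4: x sits inside (… - 4) ⇒ sub: x + 6 = 4.
Step 6. [x + 6 = 4] subtract 6: x sits inside (… + 6). So sub: x = -2.

Answer: x ∈ {-2}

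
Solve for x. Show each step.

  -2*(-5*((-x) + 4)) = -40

Step 1. [-2*(-5*((-x) + 4)) = -40] LHS = -2·(…); ÷-2 both sides ⇒ div: -5*((-x) + 4) = 20.
Step 2. [-5*((-x) + 4) = 20] divide by the outer -5 ⇒ div: (-x) + 4 = -4.
Step 3. [(-x) + 4 = -4] +4 is outermost — subtract 4 both sides ⇒ sub: -x = -8.
Step 4. [-x = -8] LHS negated; negate both sides, so neg: x = 8.

Answer: x ∈ {8}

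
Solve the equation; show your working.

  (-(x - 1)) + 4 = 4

Step 1. [(-(x - 1)) + 4 = 4] +4 is outermost — subtract 4 both sides ⇒ sub: -(x - 1) = 0.
Step 2. [-(x - 1) = 0] flip signs both sides, so neg: x - 1 = 0.
Step 3. [x - 1 = 0] the outer -1 inverts by adding 1, so sub: x = 1.

Answer: x ∈ {1}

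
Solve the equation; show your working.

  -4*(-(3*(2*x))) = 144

Step 1. [-4*(-(3*(2*x))) = 144] divide by the outer -4 ⇒ div: -(3*(2*x)) = -36.
Step 2. [-(3*(2*x)) = -36] leading − — multiply by −1. So neg: 3*(2*x) = 36.
Step 3. [3*(2*x) = 36] 3 out front; divide by 3. So div: 2*x = 12.
Step 4. [2*x = 12] 2 out front; divide by 2, so div: x = 6.

Answer: x ∈ {6}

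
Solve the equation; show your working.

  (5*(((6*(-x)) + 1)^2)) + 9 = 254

Step 1. [(5*(((6*(-x)) + 1)^2)) + 9 = 254] peel the +9: subtract 9 from each side. So sub: 5*(((6*(-x)) + 1)^2) = 245.
Step 2. [5*(((6*(-x)) + 1)^2) = 245] 5·(inner) — divide through by 5, so div: ((6*(-x)) + 1)^2 = 49.
Step 3. [((6*(-x)) + 1)^2 = 49] LHS squared, RHS 49 ≥ 0: apply √ (±). So sqrt: (6*(-x)) + 1 = 7 or -7.
Step 4. [(6*(-x)) + 1 = 7 or -7] the outer +1 inverts by subtracting 1, so sub: 6*(-x) = 6 or -8.
Step 5. [6*(-x) = 6 or -8] divide by the outer 6, so div: -x = 1 or -4/3.
Step 6. [-x = 1 or -4/3] flip signs both sides. So neg: x = -1 or 4/3.

Answer: x ∈ {-1, 4/3}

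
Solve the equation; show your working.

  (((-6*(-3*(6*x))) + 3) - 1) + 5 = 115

Step 1. [(((-6*(-3*(6*x))) + 3) - 1) + 5 = 115] 5 comes off first (subtract 5). So sub: ((-6*(-3*(6*x))) + 3) - 1 = 110.
Step 2. [((-6*(-3*(6*x))) + 3) - 1 = 110] -1 is outermost — add 1 both sides. So sub: (-6*(-3*(6*x))) + 3 = 111.
Step 3. [(-6*(-3*(6*x))) + 3 = 111] 3 comes off first (subtract 3). So sub: -6*(-3*(6*x)) = 108.
Step 4. [-6*(-3*(6*x)) = 108] -6·(inner) — divide through by -6. So div: -3*(6*x) = -18.
Step 5. [-3*(6*x) = -18] LHS = -3·(…); ÷-3 both sides ⇒ div: 6*x = 6.
Step 6. [6*x = 6] leading coefficient 6: divide by 6. So div: x = 1.

Answer: x ∈ {1}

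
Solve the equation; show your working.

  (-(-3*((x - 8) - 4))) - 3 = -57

Step 1. [(-(-3*((x - 8) - 4))) - 3 = -57] -3 is outermost — add 3 both sides. So sub: -(-3*((x - 8) - 4)) = -54.
Step 2. [-(-3*((x - 8) - 4)) = -54] flip signs both sides, so neg: -3*((x - 8) - 4) = 54.
Step 3. [-3*((x - 8) - 4) = 54] divide by the outer -3, so div: (x - 8) - 4 = -18.
Step 4. [(x - 8) - 4 = -18] peel the -4: add 4 from each side. So sub: x - 8 = -14.
Step 5. [x - 8 = -14] peel the -8: add 8 from each side ⇒ sub: x = -6.

Answer: x ∈ {-6}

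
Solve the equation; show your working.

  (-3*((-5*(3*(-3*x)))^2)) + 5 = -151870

Step 1. [(-3*((-5*(3*(-3*x)))^2)) + 5 = -151870] subtract 5: x sits inside (… + 5), so sub: -3*((-5*(3*(-3*x)))^2) = -151875.
Step 2. [-3*((-5*(3*(-3*x)))^2) = -151875] leading coefficient -3: divide by -3, so div: (-5*(3*(-3*x)))^2 = 50625.
Step 3. [(-5*(3*(-3*x)))^2 = 50625] LHS squared, RHS 50625 ≥ 0: apply √ (±) ⇒ sqrt: -5*(3*(-3*x)) = 225 or -225.
Step 4. [-5*(3*(-3*x)) = 225 or -225] -5 out front; divide by -5 ⇒ div: 3*(-3*x) = -45 or 45.
Step 5. [3*(-3*x) = -45 or 45] leading coefficient 3: divide by 3 ⇒ div: -3*x = -15 or 15.
Step 6. [-3*x = -15 or 15] divide by the outer -3. So div: x = 5 or -5.

Answer: x ∈ {-5, 5}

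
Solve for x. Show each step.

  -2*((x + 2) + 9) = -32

Step 1. [-2*((x + 2) + 9) = -32] leading coefficient -2: divide by -2 ⇒ div: (x + 2) + 9 = 16.
Step 2. [(x + 2) + 9 = 16] the outer +9 inverts by subtracting 9. So sub: x + 2 = 7.
Step 3. [x + 2 = 7] the outer +2 inverts by subtracting 2, so sub: x = 5.

Answer: x ∈ {5}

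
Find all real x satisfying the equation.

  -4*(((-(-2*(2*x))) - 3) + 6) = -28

Step 1. [-4*(((-(-2*(2*x))) - 3) + 6) = -28] LHS = -4·(…); ÷-4 both sides. So div: ((-(-2*(2*x))) - 3) + 6 = 7.
Step 2. [((-(-2*(2*x))) - 3) + 6 = 7] the outer +6 inverts by subtracting 6, so sub: (-(-2*(2*x))) - 3 = 1.
Step 3. [(-(-2*(2*x))) - 3 = 1] add 3: x sits inside (… - 3), so sub: -(-2*(2*x)) = 4.
Step 4. [-(-2*(2*x)) = 4] flip signs both sides ⇒ neg: -2*(2*x) = -4.
Step 5. [-2*(2*x) = -4] leading coefficient -2: divide by -2. So div: 2*x = 2.
Step 6. [2*x = 2] 2·(inner) — divide through by 2. So div: x = 1.

Answer: x ∈ {1}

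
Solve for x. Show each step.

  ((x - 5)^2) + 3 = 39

Step 1. [((x - 5)^2) + 3 = 39] peel the +3: subtract 3 from each side, so sub: (x - 5)^2 = 36.
Step 2. [(x - 5)^2 = 36] LHS squared, RHS 36 ≥ 0: apply √ (±). So sqrt: x - 5 = 6 or -6.
Step 3. [x - 5 = 6 or -6] 5 comes off first (add 5), so sub: x = 11 or -1.

Answer: x ∈ {-1, 11}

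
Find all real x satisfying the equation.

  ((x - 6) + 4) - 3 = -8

Step 1. [((x - 6) + 4) - 3 = -8] add 3: x sits inside (… - 3) ⇒ sub: (x - 6) + 4 = -5.
Step 2. [(x - 6) + 4 = -5] subtract 4: x sits inside (… + 4) ⇒ sub: x - 6 = -9.
Step 3. [x - 6 = -9] the outer -6 inverts by adding 6, so sub: x = -3.

Answer: x ∈ {-3}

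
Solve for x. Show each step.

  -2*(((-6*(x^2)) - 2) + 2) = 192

Step 1. [-2*(((-6*(x^2)) - 2) + 2) = 192] leading coefficient -2: divide by -2. So div: ((-6*(x^2)) - 2) + 2 = -96.
Step 2. [((-6*(x^2)) - 2) + 2 = -96] 2 comes off first (subtract 2) ⇒ sub: (-6*(x^2)) - 2 = -98.
Step 3. [(-6*(x^2)) - 2 = -98] the outer -2 inverts by adding 2. So sub: -6*(x^2) = -96.
Step 4. [-6*(x^2) = -96] -6 out front; divide by -6 ⇒ div: x^2 = 16.
Step 5. [x^2 = 16] √ both sides: 16 ≥ 0 gives two branches ⇒ sqrt: x = 4 or -4.

Answer: x ∈ {-4, 4}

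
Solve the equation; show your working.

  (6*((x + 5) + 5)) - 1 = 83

Step 1. [(6*((x + 5) + 5)) - 1 = 83] the outer -1 inverts by adding 1. So sub: 6*((x + 5) + 5) = 84.
Step 2. [6*((x + 5) + 5) = 84] 6·(inner) — divide through by 6 ⇒ div: (x + 5) + 5 = 14.
Step 3. [(x + 5) + 5 = 14] the outer +5 inverts by subtracting 5, so sub: x + 5 = 9.
Step 4. [x + 5 = 9] peel the +5: subtract 5 from each side ⇒ sub: x = 4.

Answer: x ∈ {4}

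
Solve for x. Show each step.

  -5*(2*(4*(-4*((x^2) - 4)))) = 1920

Step 1. [-5*(2*(4*(-4*((x^2) - 4)))) = 1920] -5·(inner) — divide through by -5. So div: 2*(4*(-4*((x^2) - 4))) = -384.
Step 2. [2*(4*(-4*((x^2) - 4))) = -384] leading coefficient 2: divide by 2. So div: 4*(-4*((x^2) - 4)) = -192.
Step 3. [4*(-4*((x^2) - 4)) = -192] leading coefficient 4: divide by 4 ⇒ div: -4*((x^2) - 4) = -48.
Step 4. [-4*((x^2) - 4) = -48] -4 out front; divide by -4, so div: (x^2) - 4 = 12.
Step 5. [(x^2) - 4 = 12] -4 is outermost — add 4 both sides. So sub: x^2 = 16.
Step 6. [x^2 = 16] √ both sides: 16 ≥ 0 gives two branches, so sqrt: x = 4 or -4.

Answer: x ∈ {-4, 4}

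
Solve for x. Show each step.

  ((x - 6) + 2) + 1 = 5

Step 1. [((x - 6) + 2) + 1 = 5] the outer +1 inverts by subtracting 1, so sub: (x - 6) + 2 = 4.
Step 2. [(x - 6) + 2 = 4] +2 is outermost — subtract 2 both sides. So sub: x - 6 = 2.
Step 3. [x - 6 = 2] -6 is outermost — add 6 both sides. So sub: x = 8.

Answer: x ∈ {8}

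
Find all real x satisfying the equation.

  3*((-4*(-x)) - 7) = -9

Step 1. [3*((-4*(-x)) - 7) = -9] 3 out front; divide by 3, so div: (-4*(-x)) - 7 = -3.
Step 2. [(-4*(-x)) - 7 = -3] -7 is outermost — add 7 both sides ⇒ sub: -4*(-x) = 4.
Step 3. [-4*(-x) = 4] LHS = -4·(…); ÷-4 both sides. So div: -x = -1.
Step 4. [-x = -1] flip signs both sides, so neg: x = 1.

Answer: x ∈ {1}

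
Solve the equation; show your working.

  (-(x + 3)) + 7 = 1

Step 1. [(-(x + 3)) + 7 = 1] the outer +7 inverts by subtracting 7. So sub: -(x + 3) = -6.
Step 2. [-(x + 3) = -6] flip signs both sides ⇒ neg: x + 3 = 6.
Step 3. [x + 3 = 6] +3 is outermost — subtract 3 both sides ⇒ sub: x = 3.

Answer: x ∈ {3}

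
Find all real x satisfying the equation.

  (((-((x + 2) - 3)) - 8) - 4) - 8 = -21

Step 1. [(((-((x + 2) - 3)) - 8) - 4) - 8 = -21] peel the -8: add 8 from each side, so sub: ((-((x + 2) - 3)) - 8) - 4 = -13.
Step 2. [((-((x + 2) - 3)) - 8) - 4 = -13] add 4: x sits inside (… - 4). So sub: (-((x + 2) - 3)) - 8 = -9.
Step 3. [(-((x + 2) - 3)) - 8 = -9] -8 is outermost — add 8 both sides. So sub: -((x + 2) - 3) = -1.
Step 4. [-((x + 2) - 3) = -1] flip signs both sides, so neg: (x + 2) - 3 = 1.
Step 5. [(x + 2) - 3 = 1] 3 comes off first (add 3). So sub: x + 2 = 4.
Step 6. [x + 2 = 4] +2 is outermost — subtract 2 both sides. So sub: x = 2.

Answer: x ∈ {2}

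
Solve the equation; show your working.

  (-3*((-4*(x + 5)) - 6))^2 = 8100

Step 1. [(-3*((-4*(x + 5)) - 6))^2 = 8100] 8100 ≥ 0, LHS is (·)² — take ±√, so sqrt: -3*((-4*(x + 5)) - 6) = 90 or -90.
Step 2. [-3*((-4*(x + 5)) - 6) = 90 or -90] LHS = -3·(…); ÷-3 both sides. So div: (-4*(x + 5)) - 6 = -30 or 30.
Step 3. [(-4*(x + 5)) - 6 = -30 or 30] -6 is outermost — add 6 both sides. So sub: -4*(x + 5) = -24 or 36.
Step 4. [-4*(x + 5) = -24 or 36] divide by the outer -4. So div: x + 5 = 6 or -9.
Step 5. [x + 5 = 6 or -9] peel the +5: subtract 5 from each side ⇒ sub: x = 1 or -14.

Answer: x ∈ {-14, 1}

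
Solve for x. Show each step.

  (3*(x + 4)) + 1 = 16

Step 1. [(3*(x + 4)) + 1 = 16] 1 comes off first (subtract 1) ⇒ sub: 3*(x + 4) = 15.
Step 2. [3*(x + 4) = 15] divide by the outer 3 ⇒ div: x + 4 = 5.
Step 3. [x + 4 = 5] the outer +4 inverts by subtracting 4. So sub: x = 1.

Answer: x ∈ {1}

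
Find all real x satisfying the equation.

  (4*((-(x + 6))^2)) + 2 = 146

Step 1. [(4*((-(x + 6))^2)) + 2 = 146] the outer +2 inverts by subtracting 2, so sub: 4*((-(x + 6))^2) = 144.
Step 2. [4*((-(x + 6))^2) = 144] 4 out front; divide by 4, so div: (-(x + 6))^2 = 36.
Step 3. [(-(x + 6))^2 = 36] √ both sides: 36 ≥ 0 gives two branches. So sqrt: -(x + 6) = 6 or -6.
Step 4. [-(x + 6) = 6 or -6] leading − — multiply by −1, so neg: x + 6 = -6 or 6.
Step 5. [x + 6 = -6 or 6] +6 is outermost — subtract 6 both sides. So sub: x = -12 or 0.

Answer: x ∈ {-12, 0}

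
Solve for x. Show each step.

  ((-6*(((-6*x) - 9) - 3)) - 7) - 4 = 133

Step 1. [((-6*(((-6*x) - 9) - 3)) - 7) - 4 = 133] peel the -4: add 4 from each side. So sub: (-6*(((-6*x) - 9) - 3)) - 7 = 137.
Step 2. [(-6*(((-6*x) - 9) - 3)) - 7 = 137] 7 comes off first (add 7) ⇒ sub: -6*(((-6*x) - 9) - 3) = 144.
Step 3. [-6*(((-6*x) - 9) - 3) = 144] LHS = -6·(…); ÷-6 both sides. So div: ((-6*x) - 9) - 3 = -24.
Step 4. [((-6*x) - 9) - 3 = -24] -3 is outermost — add 3 both sides, so sub: (-6*x) - 9 = -21.
Step 5. [(-6*x) - 9 = -21] -9 is outermost — add 9 both sides. So sub: -6*x = -12.
Step 6. [-6*x = -12] leading coefficient -6: divide by -6 ⇒ div: x = 2.

Answer: x ∈ {2}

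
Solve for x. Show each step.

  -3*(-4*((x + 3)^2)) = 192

Step 1. [-3*(-4*((x + 3)^2)) = 192] divide by the outer -3. So div: -4*((x + 3)^2) = -64.
Step 2. [-4*((x + 3)^2) = -64] -4 out front; divide by -4 ⇒ div: (x + 3)^2 = 16.
Step 3. [(x + 3)^2 = 16] √ both sides: 16 ≥ 0 gives two branches ⇒ sqrt: x + 3 = 4 or -4.
Step 4. [x + 3 = 4 or -4] peel the +3: subtract 3 from each side ⇒ sub: x = 1 or -7.

Answer: x ∈ {-7, 1}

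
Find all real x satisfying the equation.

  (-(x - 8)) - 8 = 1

Step 1. [(-(x - 8)) - 8 = 1] add 8: x sits inside (… - 8), so sub: -(x - 8) = 9.
Step 2. [-(x - 8) = 9] flip signs both sides. So neg: x - 8 = -9.
Step 3. [x - 8 = -9] 8 comes off first (add 8). So sub: x = -1.

Answer: x ∈ {-1}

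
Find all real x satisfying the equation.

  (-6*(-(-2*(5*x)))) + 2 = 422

Step 1. [(-6*(-(-2*(5*x)))) + 2 = 422] +2 is outermost — subtract 2 both sides, so sub: -6*(-(-2*(5*x))) = 420.
Step 2. [-6*(-(-2*(5*x))) = 420] leading coefficient -6: divide by -6, so div: -(-2*(5*x)) = -70.
Step 3. [-(-2*(5*x)) = -70] LHS negated; negate both sides, so neg: -2*(5*x) = 70.
Step 4. [-2*(5*x) = 70] divide by the outer -2. So div: 5*x = -35.
Step 5. [5*x = -35] divide by the outer 5, so div: x = -7.

Answer: x ∈ {-7}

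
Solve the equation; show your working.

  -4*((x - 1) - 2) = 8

Step 1. [-4*((x - 1) - 2) = 8] -4·(inner) — divide through by -4, so div: (x - 1) - 2 = -2.
Step 2. [(x - 1) - 2 = -2] add 2: x sits inside (… - 2), so sub: x - 1 = 0.
Step 3. [x - 1 = 0] the outer -1 inverts by adding 1. So sub: x = 1.

Answer: x ∈ {1}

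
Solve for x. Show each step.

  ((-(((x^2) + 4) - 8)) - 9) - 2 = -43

Step 1. [((-(((x^2) + 4) - 8)) - 9) - 2 = -43] 2 comes off first (add 2), so sub: (-(((x^2) + 4) - 8)) - 9 = -41.
Step 2. [(-(((x^2) + 4) - 8)) - 9 = -41] 9 comes off first (add 9) ⇒ sub: -(((x^2) + 4) - 8) = -32.
Step 3. [-(((x^2) + 4) - 8) = -32] LHS negated; negate both sides, so neg: ((x^2) + 4) - 8 = 32.
Step 4. [((x^2) + 4) - 8 = 32] peel the -8: add 8 from each side, so sub: (x^2) + 4 = 40.
Step 5. [(x^2) + 4 = 40] +4 is outermost — subtract 4 both sides. So sub: x^2 = 36.
Step 6. [x^2 = 36] 36 ≥ 0, LHS is (·)² — take ±√ ⇒ sqrt: x = 6 or -6.

Answer: x ∈ {-6, 6}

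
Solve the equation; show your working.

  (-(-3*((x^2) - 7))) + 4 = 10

Step 1. [(-(-3*((x^2) - 7))) + 4 = 10] +4 is outermost — subtract 4 both sides. So sub: -(-3*((x^2) - 7)) = 6.
Step 2. [-(-3*((x^2) - 7)) = 6] LHS negated; negate both sides ⇒ neg: -3*((x^2) - 7) = -6.
Step 3. [-3*((x^2) - 7) = -6] -3·(inner) — divide through by -3. So div: (x^2) - 7 = 2.
Step 4. [(x^2) - 7 = 2] peel the -7: add 7 from each side, so sub: x^2 = 9.
Step 5. [x^2 = 9] LHS squared, RHS 9 ≥ 0: apply √ (±) ⇒ sqrt: x = 3 or -3.

Answer: x ∈ {-3, 3}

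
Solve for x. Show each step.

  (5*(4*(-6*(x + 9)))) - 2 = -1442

Step 1. [(5*(4*(-6*(x + 9)))) - 2 = -1442] add 2: x sits inside (… - 2) ⇒ sub: 5*(4*(-6*(x + 9))) = -1440.
Step 2. [5*(4*(-6*(x + 9))) = -1440] 5 out front; divide by 5, so div: 4*(-6*(x + 9)) = -288.
Step 3. [4*(-6*(x + 9)) = -288] leading coefficient 4: divide by 4, so div: -6*(x + 9) = -72.
Step 4. [-6*(x + 9) = -72] -6 out front; divide by -6. So div: x + 9 = 12.
Step 5. [x + 9 = 12] the outer +9 inverts by subtracting 9. So sub: x = 3.

Answer: x ∈ {3}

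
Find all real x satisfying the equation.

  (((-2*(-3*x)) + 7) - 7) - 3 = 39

Step 1. [(((-2*(-3*x)) + 7) - 7) - 3 = 39] -3 is outermost — add 3 both sides. So sub: ((-2*(-3*x)) + 7) - 7 = 42.
Step 2. [((-2*(-3*x)) + 7) - 7 = 42] 7 comes off first (add 7). So sub: (-2*(-3*x)) + 7 = 49.
Step 3. [(-2*(-3*x)) + 7 = 49] +7 is outermost — subtract 7 both sides, so sub: -2*(-3*x) = 42.
Step 4. [-2*(-3*x) = 42] leading coefficient -2: divide by -2 ⇒ div: -3*x = -21.
Step 5. [-3*x = -21] LHS = -3·(…); ÷-3 both sides. So div: x = 7.

Answer: x ∈ {7}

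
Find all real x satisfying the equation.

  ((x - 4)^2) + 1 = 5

Step 1. [((x - 4)^2) + 1 = 5] the outer +1 inverts by subtracting 1 ⇒ sub: (x - 4)^2 = 4.
Step 2. [(x - 4)^2 = 4] 4 ≥ 0, LHS is (·)² — take ±√, so sqrt: x - 4 = 2 or -2.
Step 3. [x - 4 = 2 or -2] 4 comes off first (add 4). So sub: x = 6 or 2.

Answer: x ∈ {2, 6}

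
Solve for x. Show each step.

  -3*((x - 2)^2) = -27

Step 1. [-3*((x - 2)^2) = -27] LHS = -3·(…); ÷-3 both sides. So div: (x - 2)^2 = 9.
Step 2. [(x - 2)^2 = 9] 9 ≥ 0, LHS is (·)² — take ±√, so sqrt: x - 2 = 3 or -3.
Step 3. [x - 2 = 3 or -3] 2 comes off first (add 2). So sub: x = 5 or -1.

Answer: x ∈ {-1, 5}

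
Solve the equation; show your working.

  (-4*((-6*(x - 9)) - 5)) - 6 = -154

Step 1. [(-4*((-6*(x - 9)) - 5)) - 6 = -154] add 6: x sits inside (… - 6). So sub: -4*((-6*(x - 9)) - 5) = -148.
Step 2. [-4*((-6*(x - 9)) - 5) = -148] -4·(inner) — divide through by -4 ⇒ div: (-6*(x - 9)) - 5 = 37.
Step 3. [(-6*(x - 9)) - 5 = 37] 5 comes off first (add 5). So sub: -6*(x - 9) = 42.
Step 4. [-6*(x - 9) = 42] LHS = -6·(…); ÷-6 both sides, so div: x - 9 = -7.
Step 5. [x - 9 = -7] the outer -9 inverts by adding 9. So sub: x = 2.

Answer: x ∈ {2}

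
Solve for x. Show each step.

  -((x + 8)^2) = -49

Step 1. [-((x + 8)^2) = -49] LHS negated; negate both sides, so neg: (x + 8)^2 = 49.
Step 2. [(x + 8)^2 = 49] 49 ≥ 0, LHS is (·)² — take ±√ ⇒ sqrt: x + 8 = 7 or -7.
Step 3. [x + 8 = 7 or -7] peel the +8: subtract 8 from each side. So sub: x = -1 or -15.

Answer: x ∈ {-15, -1}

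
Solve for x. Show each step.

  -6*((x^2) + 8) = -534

Step 1. [-6*((x^2) + 8) = -534] leading coefficient -6: divide by -6 ⇒ div: (x^2) + 8 = 89.
Step 2. [(x^2) + 8 = 89] 8 comes off first (subtract 8), so sub: x^2 = 81.
Step 3. [x^2 = 81] LHS squared, RHS 81 ≥ 0: apply √ (±). So sqrt: x = 9 or -9.

Answer: x ∈ {-9, 9}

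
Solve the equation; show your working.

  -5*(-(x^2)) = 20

Step 1. [-5*(-(x^2)) = 20] leading coefficient -5: divide by -5 ⇒ div: -(x^2) = -4.
Step 2. [-(x^2) = -4] LHS negated; negate both sides, so neg: x^2 = 4.
Step 3. [x^2 = 4] √ both sides: 4 ≥ 0 gives two branches. So sqrt: x = 2 or -2.

Answer: x ∈ {-2, 2}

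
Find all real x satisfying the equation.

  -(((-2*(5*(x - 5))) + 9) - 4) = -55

Step 1. [-(((-2*(5*(x - 5))) + 9) - 4) = -55] leading − — multiply by −1 ⇒ neg: ((-2*(5*(x - 5))) + 9) - 4 = 55.
Step 2. [((-2*(5*(x - 5))) + 9) - 4 = 55] 4 comes off first (add 4) ⇒ sub: (-2*(5*(x - 5))) + 9 = 59.
Step 3. [(-2*(5*(x - 5))) + 9 = 59] subtract 9: x sits inside (… + 9). So sub: -2*(5*(x - 5)) = 50.
Step 4. [-2*(5*(x - 5)) = 50] divide by the outer -2 ⇒ div: 5*(x - 5) = -25.
Step 5. [5*(x - 5) = -25] LHS = 5·(…); ÷5 both sides. So div: x - 5 = -5.
Step 6. [x - 5 = -5] 5 comes off first (add 5) ⇒ sub: x = 0.

Answer: x ∈ {0}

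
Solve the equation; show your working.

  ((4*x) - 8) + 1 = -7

Step 1. [((4*x) - 8) + 1 = -7] the outer +1 inverts by subtracting 1 ⇒ sub: (4*x) - 8 = -8.
Step 2. [(4*x) - 8 = -8] the outer -8 inverts by adding 8 ⇒ sub: 4*x = 0.
Step 3. [4*x = 0] 4 out front; divide by 4 ⇒ div: x = 0.

Answer: x ∈ {0}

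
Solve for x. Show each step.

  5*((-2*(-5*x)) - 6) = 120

Step 1. [5*((-2*(-5*x)) - 6) = 120] 5 out front; divide by 5 ⇒ div: (-2*(-5*x)) - 6 = 24.
Step 2. [(-2*(-5*x)) - 6 = 24] -2 divides every term; factor it out, so factor: (-5*x) + 3 = -12.
Step 3. [(-5*x) + 3 = -12] peel the +3: subtract 3 from each side. So sub: -5*x = -15.
Step 4. [-5*x = -15] LHS = -5·(…); ÷-5 both sides. So div: x = 3.

Answer: x ∈ {3}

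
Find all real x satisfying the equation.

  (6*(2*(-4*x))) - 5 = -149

Step 1. [(6*(2*(-4*x))) - 5 = -149] the outer -5 inverts by adding 5 ⇒ sub: 6*(2*(-4*x)) = -144.
Step 2. [6*(2*(-4*x)) = -144] 6·(inner) — divide through by 6. So div: 2*(-4*x) = -24.
Step 3. [2*(-4*x) = -24] LHS = 2·(…); ÷2 both sides ⇒ div: -4*x = -12.
Step 4. [-4*x = -12] leading coefficient -4: divide by -4. So div: x = 3.

Answer: x ∈ {3}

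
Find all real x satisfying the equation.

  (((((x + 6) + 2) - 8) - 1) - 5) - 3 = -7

Step 1. [(((((x + 6) + 2) - 8) - 1) - 5) - 3 = -7] 3 comes off first (add 3). So sub: ((((x + 6) + 2) - 8) - 1) - 5 = -4.
Step 2. [((((x + 6) + 2) - 8) - 1) - 5 = -4] the outer -5 inverts by adding 5, so sub: (((x + 6) + 2) - 8) - 1 = 1.
Step 3. [(((x + 6) + 2) - 8) - 1 = 1] add 1: x sits inside (… - 1) ⇒ sub: ((x + 6) + 2) - 8 = 2.
Step 4. [((x + 6) + 2) - 8 = 2] the outer -8 inverts by adding 8. So sub: (x + 6) + 2 = 10.
Step 5. [(x + 6) + 2 = 10] +2 is outermost — subtract 2 both sides ⇒ sub: x + 6 = 8.
Step 6. [x + 6 = 8] subtract 6: x sits inside (… + 6) ⇒ sub: x = 2.

Answer: x ∈ {2}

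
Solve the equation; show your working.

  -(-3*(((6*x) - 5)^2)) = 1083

Step 1. [-(-3*(((6*x) - 5)^2)) = 1083] LHS negated; negate both sides, so neg: -3*(((6*x) - 5)^2) = -1083.
Step 2. [-3*(((6*x) - 5)^2) = -1083] LHS = -3·(…); ÷-3 both sides. So div: ((6*x) - 5)^2 = 361.
Step 3. [((6*x) - 5)^2 = 361] 361 ≥ 0, LHS is (·)² — take ±√ ⇒ sqrt: (6*x) - 5 = 19 or -19.
Step 4. [(6*x) - 5 = 19 or -19] 5 comes off first (add 5) ⇒ sub: 6*x = 24 or -14.
Step 5. [6*x = 24 or -14] divide by the outer 6 ⇒ div: x = 4 or -7/3.

Answer: x ∈ {-7/3, 4}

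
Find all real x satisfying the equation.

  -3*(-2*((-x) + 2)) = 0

Step 1. [-3*(-2*((-x) + 2)) = 0] -3 out front; divide by -3, so div: -2*((-x) + 2) = 0.
Step 2. [-2*((-x) + 2) = 0] LHS = -2·(…); ÷-2 both sides ⇒ div: (-x) + 2 = 0.
Step 3. [(-x) + 2 = 0] the outer +2 inverts by subtracting 2. So sub: -x = -2.
Step 4. [-x = -2] flip signs both sides ⇒ neg: x = 2.

Answer: x ∈ {2}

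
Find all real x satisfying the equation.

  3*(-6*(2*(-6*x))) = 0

Step 1. [3*(-6*(2*(-6*x))) = 0] leading coefficient 3: divide by 3. So div: -6*(2*(-6*x)) = 0.
Step 2. [-6*(2*(-6*x)) = 0] divide by the outer -6, so div: 2*(-6*x) = 0.
Step 3. [2*(-6*x) = 0] 2·(inner) — divide through by 2. So div: -6*x = 0.
Step 4. [-6*x = 0] divide by the outer -6, so div: x = 0.

Answer: x ∈ {0}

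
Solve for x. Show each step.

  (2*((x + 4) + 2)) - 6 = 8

Step 1. [(2*((x + 4) + 2)) - 6 = 8] peel the -6: add 6 from each side, so sub: 2*((x + 4) + 2) = 14.
Step 2. [2*((x + 4) + 2) = 14] 2·(inner) — divide through by 2, so div: (x + 4) + 2 = 7.
Step 3. [(x + 4) + 2 = 7] subtract 2: x sits inside (… + 2). So sub: x + 4 = 5.
Step 4. [x + 4 = 5] the outer +4 inverts by subtracting 4. So sub: x = 1.

Answer: x ∈ {1}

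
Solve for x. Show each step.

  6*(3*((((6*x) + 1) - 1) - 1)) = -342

Step 1. [6*(3*((((6*x) + 1) - 1) - 1)) = -342] divide by the outer 6 ⇒ div: 3*((((6*x) + 1) - 1) - 1) = -57.
Step 2. [3*((((6*x) + 1) - 1) - 1) = -57] 3 out front; divide by 3. So div: (((6*x) + 1) - 1) - 1 = -19.
Step 3. [(((6*x) + 1) - 1) - 1 = -19] 1 comes off first (add 1), so sub: ((6*x) + 1) - 1 = -18.
Step 4. [((6*x) + 1) - 1 = -18] the outer -1 inverts by adding 1, so sub: (6*x) + 1 = -17.
Step 5. [(6*x) + 1 = -17] 1 comes off first (subtract 1) ⇒ sub: 6*x = -18.
Step 6. [6*x = -18] LHS = 6·(…); ÷6 both sides ⇒ div: x = -3.

Answer: x ∈ {-3}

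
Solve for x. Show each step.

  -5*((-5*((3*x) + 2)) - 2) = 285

Step 1. [-5*((-5*((3*x) + 2)) - 2) = 285] -5 out front; divide by -5, so div: (-5*((3*x) + 2)) - 2 = -57.
Step 2. [(-5*((3*x) + 2)) - 2 = -57] add 2: x sits inside (… - 2), so sub: -5*((3*x) + 2) = -55.
Step 3. [-5*((3*x) + 2) = -55] LHS = -5·(…); ÷-5 both sides, so div: (3*x) + 2 = 11.
Step 4. [(3*x) + 2 = 11] +2 is outermost — subtract 2 both sides. So sub: 3*x = 9.
Step 5. [3*x = 9] leading coefficient 3: divide by 3. So div: x = 3.

Answer: x ∈ {3}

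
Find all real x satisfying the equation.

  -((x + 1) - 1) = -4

Step 1. [-((x + 1) - 1) = -4] LHS negated; negate both sides ⇒ neg: (x + 1) - 1 = 4.
Step 2. [(x + 1) - 1 = 4] -1 is outermost — add 1 both sides ⇒ sub: x + 1 = 5.
Step 3. [x + 1 = 5] +1 is outermost — subtract 1 both sides, so sub: x = 4.

Answer: x ∈ {4}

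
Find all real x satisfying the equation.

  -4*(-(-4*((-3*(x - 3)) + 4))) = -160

Step 1. [-4*(-(-4*((-3*(x - 3)) + 4))) = -160] divide by the outer -4, so div: -(-4*((-3*(x - 3)) + 4)) = 40.
Step 2. [-(-4*((-3*(x - 3)) + 4)) = 40] flip signs both sides, so neg: -4*((-3*(x - 3)) + 4) = -40.
Step 3. [-4*((-3*(x - 3)) + 4) = -40] divide by the outer -4 ⇒ div: (-3*(x - 3)) + 4 = 10.
Step 4. [(-3*(x - 3)) + 4 = 10] the outer +4 inverts by subtracting 4 ⇒ sub: -3*(x - 3) = 6.
Step 5. [-3*(x - 3) = 6] LHS = -3·(…); ÷-3 both sides. So div: x - 3 = -2.
Step 6. [x - 3 = -2] the outer -3 inverts by adding 3. So sub: x = 1.

Answer: x ∈ {1}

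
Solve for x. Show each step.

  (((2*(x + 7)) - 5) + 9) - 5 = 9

Step 1. [(((2*(x + 7)) - 5) + 9) - 5 = 9] add 5: x sits inside (… - 5) ⇒ sub: ((2*(x + 7)) - 5) + 9 = 14.
Step 2. [((2*(x + 7)) - 5) + 9 = 14] +9 is outermost — subtract 9 both sides ⇒ sub: (2*(x + 7)) - 5 = 5.
Step 3. [(2*(x + 7)) - 5 = 5] the outer -5 inverts by adding 5. So sub: 2*(x + 7) = 10.
Step 4. [2*(x + 7) = 10] leading coefficient 2: divide by 2 ⇒ div: x + 7 = 5.
Step 5. [x + 7 = 5] peel the +7: subtract 7 from each side, so sub: x = -2.

Answer: x ∈ {-2}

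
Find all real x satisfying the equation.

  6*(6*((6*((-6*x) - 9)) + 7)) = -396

Step 1. [6*(6*((6*((-6*x) - 9)) + 7)) = -396] LHS = 6·(…); ÷6 both sides, so div: 6*((6*((-6*x) - 9)) + 7) = -66.
Step 2. [6*((6*((-6*x) - 9)) + 7) = -66] LHS = 6·(…); ÷6 both sides ⇒ div: (6*((-6*x) - 9)) + 7 = -11.
Step 3. [(6*((-6*x) - 9)) + 7 = -11] the outer +7 inverts by subtracting 7. So sub: 6*((-6*x) - 9) = -18.
Step 4. [6*((-6*x) - 9) = -18] 6 out front; divide by 6. So div: (-6*x) - 9 = -3.
Step 5. [(-6*x) - 9 = -3] peel the -9: add 9 from each side ⇒ sub: -6*x = 6.
Step 6. [-6*x = 6] leading coefficient -6: divide by -6, so div: x = -1.

Answer: x ∈ {-1}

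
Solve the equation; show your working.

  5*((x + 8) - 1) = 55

Step 1. [5*((x + 8) - 1) = 55] 5·(inner) — divide through by 5 ⇒ div: (x + 8) - 1 = 11.
Step 2. [(x + 8) - 1 = 11] add 1: x sits inside (… - 1), so sub: x + 8 = 12.
Step 3. [x + 8 = 12] 8 comes off first (subtract 8). So sub: x = 4.

Answer: x ∈ {4}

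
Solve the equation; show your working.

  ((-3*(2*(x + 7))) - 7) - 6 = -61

Step 1. [((-3*(2*(x + 7))) - 7) - 6 = -61] peel the -6: add 6 from each side ⇒ sub: (-3*(2*(x + 7))) - 7 = -55.
Step 2. [(-3*(2*(x + 7))) - 7 = -55] the outer -7 inverts by adding 7 ⇒ sub: -3*(2*(x + 7)) = -48.
Step 3. [-3*(2*(x + 7)) = -48] leading coefficient -3: divide by -3. So div: 2*(x + 7) = 16.
Step 4. [2*(x + 7) = 16] LHS = 2·(…); ÷2 both sides. So div: x + 7 = 8.
Step 5. [x + 7 = 8] +7 is outermost — subtract 7 both sides. So sub: x = 1.

Answer: x ∈ {1}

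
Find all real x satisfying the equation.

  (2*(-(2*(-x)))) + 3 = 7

Step 1. [(2*(-(2*(-x)))) + 3 = 7] subtract 3: x sits inside (… + 3). So sub: 2*(-(2*(-x))) = 4.
Step 2. [2*(-(2*(-x))) = 4] 2·(inner) — divide through by 2. So div: -(2*(-x)) = 2.
Step 3. [-(2*(-x)) = 2] flip signs both sides ⇒ neg: 2*(-x) = -2.
Step 4. [2*(-x) = -2] LHS = 2·(…); ÷2 both sides ⇒ div: -x = -1.
Step 5. [-x = -1] flip signs both sides. So neg: x = 1.

Answer: x ∈ {1}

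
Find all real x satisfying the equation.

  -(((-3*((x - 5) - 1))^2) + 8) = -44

Step 1. [-(((-3*((x - 5) - 1))^2) + 8) = -44] LHS negated; negate both sides ⇒ neg: ((-3*((x - 5) - 1))^2) + 8 = 44.
Step 2. [((-3*((x - 5) - 1))^2) + 8 = 44] subtract 8: x sits inside (… + 8), so sub: (-3*((x - 5) - 1))^2 = 36.
Step 3. [(-3*((x - 5) - 1))^2 = 36] 36 ≥ 0, LHS is (·)² — take ±√. So sqrt: -3*((x - 5) - 1) = 6 or -6.
Step 4. [-3*((x - 5) - 1) = 6 or -6] -3 out front; divide by -3, so div: (x - 5) - 1 = -2 or 2.
Step 5. [(x - 5) - 1 = -2 or 2] add 1: x sits inside (… - 1). So sub: x - 5 = -1 or 3.
Step 6. [x - 5 = -1 or 3] add 5: x sits inside (… - 5) ⇒ sub: x = 4 or 8.

Answer: x ∈ {4, 8}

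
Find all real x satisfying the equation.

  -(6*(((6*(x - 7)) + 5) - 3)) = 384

Step 1. [-(6*(((6*(x - 7)) + 5) - 3)) = 384] leading − — multiply by −1 ⇒ neg: 6*(((6*(x - 7)) + 5) - 3) = -384.
Step 2. [6*(((6*(x - 7)) + 5) - 3) = -384] 6 out front; divide by 6, so div: ((6*(x - 7)) + 5) - 3 = -64.
Step 3. [((6*(x - 7)) + 5) - 3 = -64] -3 is outermost — add 3 both sides ⇒ sub: (6*(x - 7)) + 5 = -61.
Step 4. [(6*(x - 7)) + 5 = -61] subtract 5: x sits inside (… + 5). So sub: 6*(x - 7) = -66.
Step 5. [6*(x - 7) = -66] leading coefficient 6: divide by 6 ⇒ div: x - 7 = -11.
Step 6. [x - 7 = -11] peel the -7: add 7 from each side. So sub: x = -4.

Answer: x ∈ {-4}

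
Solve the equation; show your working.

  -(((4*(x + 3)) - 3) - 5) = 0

Step 1. [-(((4*(x + 3)) - 3) - 5) = 0] LHS negated; negate both sides ⇒ neg: ((4*(x + 3)) - 3) - 5 = 0.
Step 2. [((4*(x + 3)) - 3) - 5 = 0] add 5: x sits inside (… - 5), so sub: (4*(x + 3)) - 3 = 5.
Step 3. [(4*(x + 3)) - 3 = 5] add 3: x sits inside (… - 3) ⇒ sub: 4*(x + 3) = 8.
Step 4. [4*(x + 3) = 8] 4·(inner) — divide through by 4 ⇒ div: x + 3 = 2.
Step 5. [x + 3 = 2] 3 comes off first (subtract 3). So sub: x = -1.

Answer: x ∈ {-1}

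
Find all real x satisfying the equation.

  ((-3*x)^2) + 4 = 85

Step 1. [((-3*x)^2) + 4 = 85] subtract 4: x sits inside (… + 4). So sub: (-3*x)^2 = 81.
Step 2. [(-3*x)^2 = 81] 81 ≥ 0, LHS is (·)² — take ±√, so sqrt: -3*x = 9 or -9.
Step 3. [-3*x = 9 or -9] leading coefficient -3: divide by -3. So div: x = -3 or 3.

Answer: x ∈ {-3, 3}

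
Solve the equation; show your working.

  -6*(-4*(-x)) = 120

Step 1. [-6*(-4*(-x)) = 120] -6 out front; divide by -6 ⇒ div: -4*(-x) = -20.
Step 2. [-4*(-x) = -20] leading coefficient -4: divide by -4, so div: -x = 5.
Step 3. [-x = 5] LHS negated; negate both sides ⇒ neg: x = -5.

Answer: x ∈ {-5}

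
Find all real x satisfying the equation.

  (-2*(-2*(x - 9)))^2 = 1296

Step 1. [(-2*(-2*(x - 9)))^2 = 1296] √ both sides: 1296 ≥ 0 gives two branches ⇒ sqrt: -2*(-2*(x - 9)) = 36 or -36.
Step 2. [-2*(-2*(x - 9)) = 36 or -36] -2·(inner) — divide through by -2. So div: -2*(x - 9) = -18 or 18.
Step 3. [-2*(x - 9) = -18 or 18] LHS = -2·(…); ÷-2 both sides, so div: x - 9 = 9 or -9.
Step 4. [x - 9 = 9 or -9] peel the -9: add 9 from each side. So sub: x = 18 or 0.

Answer: x ∈ {0, 18}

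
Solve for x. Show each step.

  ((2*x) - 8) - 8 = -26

Step 1. [((2*x) - 8) - 8 = -26] 8 comes off first (add 8), so sub: (2*x) - 8 = -18.
Step 2. [(2*x) - 8 = -18] 2 divides every term; factor it out, so factor: x - 4 = -9.
Step 3. [x - 4 = -9] the outer -4 inverts by adding 4. So sub: x = -5.

Answer: x ∈ {-5}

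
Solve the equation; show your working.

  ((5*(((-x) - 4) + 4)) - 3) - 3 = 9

Step 1. [((5*(((-x) - 4) + 4)) - 3) - 3 = 9] the outer -3 inverts by adding 3. So sub: (5*(((-x) - 4) + 4)) - 3 = 12.
Step 2. [(5*(((-x) - 4) + 4)) - 3 = 12] the outer -3 inverts by adding 3 ⇒ sub: 5*(((-x) - 4) + 4) = 15.
Step 3. [5*(((-x) - 4) + 4) = 15] leading coefficient 5: divide by 5. So div: ((-x) - 4) + 4 = 3.
Step 4. [((-x) - 4) + 4 = 3] the outer +4 inverts by subtracting 4. So sub: (-x) - 4 = -1.
Step 5. [(-x) - 4 = -1] the outer -4 inverts by adding 4. So sub: -x = 3.
Step 6. [-x = 3] flip signs both sides ⇒ neg: x = -3.

Answer: x ∈ {-3}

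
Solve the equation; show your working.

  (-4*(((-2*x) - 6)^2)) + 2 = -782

Step 1. [(-4*(((-2*x) - 6)^2)) + 2 = -782] peel the +2: subtract 2 from each side ⇒ sub: -4*(((-2*x) - 6)^2) = -784.
Step 2. [-4*(((-2*x) - 6)^2) = -784] -4·(inner) — divide through by -4. So div: ((-2*x) - 6)^2 = 196.
Step 3. [((-2*x) - 6)^2 = 196] LHS squared, RHS 196 ≥ 0: apply √ (±). So sqrt: (-2*x) - 6 = 14 or -14.
Step 4. [(-2*x) - 6 = 14 or -14] -6 is outermost — add 6 both sides. So sub: -2*x = 20 or -8.
Step 5. [-2*x = 20 or -8] -2·(inner) — divide through by -2 ⇒ div: x = -10 or 4.

Answer: x ∈ {-10, 4}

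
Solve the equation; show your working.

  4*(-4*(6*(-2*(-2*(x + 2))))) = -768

Step 1. [4*(-4*(6*(-2*(-2*(x + 2))))) = -768] divide by the outer 4. So div: -4*(6*(-2*(-2*(x + 2)))) = -192.
Step 2. [-4*(6*(-2*(-2*(x + 2)))) = -192] LHS = -4·(…); ÷-4 both sides ⇒ div: 6*(-2*(-2*(x + 2))) = 48.
Step 3. [6*(-2*(-2*(x + 2))) = 48] 6·(inner) — divide through by 6, so div: -2*(-2*(x + 2)) = 8.
Step 4. [-2*(-2*(x + 2)) = 8] -2 out front; divide by -2 ⇒ div: -2*(x + 2) = -4.
Step 5. [-2*(x + 2) = -4] leading coefficient -2: divide by -2. So div: x + 2 = 2.
Step 6. [x + 2 = 2] +2 is outermost — subtract 2 both sides. So sub: x = 0.

Answer: x ∈ {0}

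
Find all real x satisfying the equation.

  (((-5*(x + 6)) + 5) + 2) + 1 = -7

Step 1. [(((-5*(x + 6)) + 5) + 2) + 1 = -7] subtract 1: x sits inside (… + 1) ⇒ sub: ((-5*(x + 6)) + 5) + 2 = -8.
Step 2. [((-5*(x + 6)) + 5) + 2 = -8] the outer +2 inverts by subtracting 2. So sub: (-5*(x + 6)) + 5 = -10.
Step 3. [(-5*(x + 6)) + 5 = -10] +5 is outermost — subtract 5 both sides, so sub: -5*(x + 6) = -15.
Step 4. [-5*(x + 6) = -15] LHS = -5·(…); ÷-5 both sides, so div: x + 6 = 3.
Step 5. [x + 6 = 3] 6 comes off first (subtract 6). So sub: x = -3.

Answer: x ∈ {-3}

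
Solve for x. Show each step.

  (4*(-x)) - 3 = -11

Step 1. [(4*(-x)) - 3 = -11] -3 is outermost — add 3 both sides, so sub: 4*(-x) = -8.
Step 2. [4*(-x) = -8] LHS = 4·(…); ÷4 both sides ⇒ div: -x = -2.
Step 3. [-x = -2] flip signs both sides ⇒ neg: x = 2.

Answer: x ∈ {2}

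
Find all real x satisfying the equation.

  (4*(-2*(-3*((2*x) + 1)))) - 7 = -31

Step 1. [(4*(-2*(-3*((2*x) + 1)))) - 7 = -31] the outer -7 inverts by adding 7. So sub: 4*(-2*(-3*((2*x) + 1))) = -24.
Step 2. [4*(-2*(-3*((2*x) + 1))) = -24] divide by the outer 4 ⇒ div: -2*(-3*((2*x) + 1)) = -6.
Step 3. [-2*(-3*((2*x) + 1)) = -6] LHS = -2·(…); ÷-2 both sides. So div: -3*((2*x) + 1) = 3.
Step 4. [-3*((2*x) + 1) = 3] divide by the outer -3, so div: (2*x) + 1 = -1.
Step 5. [(2*x) + 1 = -1] subtract 1: x sits inside (… + 1), so sub: 2*x = -2.
Step 6. [2*x = -2] LHS = 2·(…); ÷2 both sides ⇒ div: x = -1.

Answer: x ∈ {-1}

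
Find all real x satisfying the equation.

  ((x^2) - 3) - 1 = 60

Step 1. [((x^2) - 3) - 1 = 60] peel the -1: add 1 from each side. So sub: (x^2) - 3 = 61.
Step 2. [(x^2) - 3 = 61] 3 comes off first (add 3) ⇒ sub: x^2 = 64.
Step 3. [x^2 = 64] 64 ≥ 0, LHS is (·)² — take ±√ ⇒ sqrt: x = 8 or -8.

Answer: x ∈ {-8, 8}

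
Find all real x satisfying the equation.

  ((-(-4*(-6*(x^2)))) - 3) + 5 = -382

Step 1. [((-(-4*(-6*(x^2)))) - 3) + 5 = -382] 5 comes off first (subtract 5) ⇒ sub: (-(-4*(-6*(x^2)))) - 3 = -387.
Step 2. [(-(-4*(-6*(x^2)))) - 3 = -387] the outer -3 inverts by adding 3. So sub: -(-4*(-6*(x^2))) = -384.
Step 3. [-(-4*(-6*(x^2))) = -384] flip signs both sides, so neg: -4*(-6*(x^2)) = 384.
Step 4. [-4*(-6*(x^2)) = 384] divide by the outer -4. So div: -6*(x^2) = -96.
Step 5. [-6*(x^2) = -96] -6 out front; divide by -6 ⇒ div: x^2 = 16.
Step 6. [x^2 = 16] √ both sides: 16 ≥ 0 gives two branches ⇒ sqrt: x = 4 or -4.

Answer: x ∈ {-4, 4}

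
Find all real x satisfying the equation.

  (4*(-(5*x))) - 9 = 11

Step 1. [(4*(-(5*x))) - 9 = 11] peel the -9: add 9 from each side, so sub: 4*(-(5*x)) = 20.
Step 2. [4*(-(5*x)) = 20] 4 out front; divide by 4. So div: -(5*x) = 5.
Step 3. [-(5*x) = 5] LHS negated; negate both sides, so neg: 5*x = -5.
Step 4. [5*x = -5] 5 out front; divide by 5 ⇒ div: x = -1.

Answer: x ∈ {-1}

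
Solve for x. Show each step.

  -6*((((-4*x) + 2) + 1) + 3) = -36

Step 1. [-6*((((-4*x) + 2) + 1) + 3) = -36] divide by the outer -6. So div: (((-4*x) + 2) + 1) + 3 = 6.
Step 2. [(((-4*x) + 2) + 1) + 3 = 6] subtract 3: x sits inside (… + 3). So sub: ((-4*x) + 2) + 1 = 3.
Step 3. [((-4*x) + 2) + 1 = 3] 1 comes off first (subtract 1) ⇒ sub: (-4*x) + 2 = 2.
Step 4. [(-4*x) + 2 = 2] the outer +2 inverts by subtracting 2 ⇒ sub: -4*x = 0.
Step 5. [-4*x = 0] -4 out front; divide by -4. So div: x = 0.

Answer: x ∈ {0}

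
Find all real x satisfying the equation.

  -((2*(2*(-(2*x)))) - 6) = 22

Step 1. [-((2*(2*(-(2*x)))) - 6) = 22] flip signs both sides, so neg: (2*(2*(-(2*x)))) - 6 = -22.
Step 2. [(2*(2*(-(2*x)))) - 6 = -22] 6 comes off first (add 6). So sub: 2*(2*(-(2*x))) = -16.
Step 3. [2*(2*(-(2*x))) = -16] LHS = 2·(…); ÷2 both sides. So div: 2*(-(2*x)) = -8.
Step 4. [2*(-(2*x)) = -8] divide by the outer 2, so div: -(2*x) = -4.
Step 5. [-(2*x) = -4] LHS negated; negate both sides ⇒ neg: 2*x = 4.
Step 6. [2*x = 4] 2·(inner) — divide through by 2, so div: x = 2.

Answer: x ∈ {2}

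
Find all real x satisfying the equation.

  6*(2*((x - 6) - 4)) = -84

Step 1. [6*(2*((x - 6) - 4)) = -84] divide by the outer 6 ⇒ div: 2*((x - 6) - 4) = -14.
Step 2. [2*((x - 6) - 4) = -14] leading coefficient 2: divide by 2, so div: (x - 6) - 4 = -7.
Step 3. [(x - 6) - 4 = -7] -4 is outermost — add 4 both sides ⇒ sub: x - 6 = -3.
Step 4. [x - 6 = -3] peel the -6: add 6 from each side, so sub: x = 3.

Answer: x ∈ {3}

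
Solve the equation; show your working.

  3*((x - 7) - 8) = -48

Step 1. [3*((x - 7) - 8) = -48] leading coefficient 3: divide by 3 ⇒ div: (x - 7) - 8 = -16.
Step 2. [(x - 7) - 8 = -16] the outer -8 inverts by adding 8 ⇒ sub: x - 7 = -8.
Step 3. [x - 7 = -8] the outer -7 inverts by adding 7, so sub: x = -1.

Answer: x ∈ {-1}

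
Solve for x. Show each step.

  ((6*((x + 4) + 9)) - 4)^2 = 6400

Step 1. [((6*((x + 4) + 9)) - 4)^2 = 6400] √ both sides: 6400 ≥ 0 gives two branches. So sqrt: (6*((x + 4) + 9)) - 4 = 80 or -80.
Step 2. [(6*((x + 4) + 9)) - 4 = 80 or -80] the outer -4 inverts by adding 4 ⇒ sub: 6*((x + 4) + 9) = 84 or -76.
Step 3. [6*((x + 4) + 9) = 84 or -76] 6·(inner) — divide through by 6, so div: (x + 4) + 9 = 14 or -38/3.
Step 4. [(x + 4) + 9 = 14 or -38/3] 9 comes off first (subtract 9) ⇒ sub: x + 4 = 5 or -65/3.
Step 5. [x + 4 = 5 or -65/3] +4 is outermost — subtract 4 both sides ⇒ sub: x = 1 or -77/3.

Answer: x ∈ {-77/3, 1}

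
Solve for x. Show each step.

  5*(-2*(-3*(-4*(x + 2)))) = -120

Step 1. [5*(-2*(-3*(-4*(x + 2)))) = -120] 5·(inner) — divide through by 5, so div: -2*(-3*(-4*(x + 2))) = -24.
Step 2. [-2*(-3*(-4*(x + 2))) = -24] LHS = -2·(…); ÷-2 both sides. So div: -3*(-4*(x + 2)) = 12.
Step 3. [-3*(-4*(x + 2)) = 12] -3·(inner) — divide through by -3, so div: -4*(x + 2) = -4.
Step 4. [-4*(x + 2) = -4] LHS = -4·(…); ÷-4 both sides, so div: x + 2 = 1.
Step 5. [x + 2 = 1] +2 is outermost — subtract 2 both sides. So sub: x = -1.

Answer: x ∈ {-1}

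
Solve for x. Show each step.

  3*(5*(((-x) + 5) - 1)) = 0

Step 1. [3*(5*(((-x) + 5) - 1)) = 0] leading coefficient 3: divide by 3 ⇒ div: 5*(((-x) + 5) - 1) = 0.
Step 2. [5*(((-x) + 5) - 1) = 0] divide by the outer 5, so div: ((-x) + 5) - 1 = 0.
Step 3. [((-x) + 5) - 1 = 0] -1 is outermost — add 1 both sides, so sub: (-x) + 5 = 1.
Step 4. [(-x) + 5 = 1] +5 is outermost — subtract 5 both sides. So sub: -x = -4.
Step 5. [-x = -4] flip signs both sides ⇒ neg: x = 4.

Answer: x ∈ {4}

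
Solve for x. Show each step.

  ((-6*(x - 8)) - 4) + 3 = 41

Step 1. [((-6*(x - 8)) - 4) + 3 = 41] +3 is outermost — subtract 3 both sides. So sub: (-6*(x - 8)) - 4 = 38.
Step 2. [(-6*(x - 8)) - 4 = 38] peel the -4: add 4 from each side, so sub: -6*(x - 8) = 42.
Step 3. [-6*(x - 8) = 42] LHS = -6·(…); ÷-6 both sides, so div: x - 8 = -7.
Step 4. [x - 8 = -7] peel the -8: add 8 from each side, so sub: x = 1.

Answer: x ∈ {1}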